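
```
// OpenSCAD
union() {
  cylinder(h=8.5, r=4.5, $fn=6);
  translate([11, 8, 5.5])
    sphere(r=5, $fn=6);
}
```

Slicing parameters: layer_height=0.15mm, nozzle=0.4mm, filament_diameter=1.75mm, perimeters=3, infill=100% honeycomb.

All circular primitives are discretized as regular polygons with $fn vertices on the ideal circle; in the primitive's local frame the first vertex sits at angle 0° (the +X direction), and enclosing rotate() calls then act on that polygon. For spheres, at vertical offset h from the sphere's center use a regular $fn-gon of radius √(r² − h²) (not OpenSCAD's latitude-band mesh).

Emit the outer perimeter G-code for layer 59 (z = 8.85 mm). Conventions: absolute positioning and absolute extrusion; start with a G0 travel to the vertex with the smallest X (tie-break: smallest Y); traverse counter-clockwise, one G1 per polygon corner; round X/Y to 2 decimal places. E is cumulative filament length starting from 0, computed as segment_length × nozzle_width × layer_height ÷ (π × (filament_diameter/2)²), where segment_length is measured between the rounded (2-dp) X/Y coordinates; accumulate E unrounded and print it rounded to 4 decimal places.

At z = 8.85 mm: the cylinder does not reach this height (z outside [0, 8.5]); the sphere at (11, 8): section is a regular 6-gon, circumradius = √(r²−h²) = √(5²−3.35²) = 3.712; Merging all regions: only the r=5 sphere at (11, 8) is present, so the union is just that shape — 1 connected region. The outline is a single polygon with 6 vertices. Extrusion per mm of travel: 0.4 × 0.15 / (π × 0.875²) = 0.024945. Accumulating E over each segment gives final E = 0.5553.

G0 X7.29 Y8.00 Z8.85
G1 X9.14 Y4.79 E0.0924
G1 X12.86 Y4.79 E0.1852
G1 X14.71 Y8.00 E0.2776
G1 X12.86 Y11.21 E0.3701
G1 X9.14 Y11.21 E0.4629
G1 X7.29 Y8.00 E0.5553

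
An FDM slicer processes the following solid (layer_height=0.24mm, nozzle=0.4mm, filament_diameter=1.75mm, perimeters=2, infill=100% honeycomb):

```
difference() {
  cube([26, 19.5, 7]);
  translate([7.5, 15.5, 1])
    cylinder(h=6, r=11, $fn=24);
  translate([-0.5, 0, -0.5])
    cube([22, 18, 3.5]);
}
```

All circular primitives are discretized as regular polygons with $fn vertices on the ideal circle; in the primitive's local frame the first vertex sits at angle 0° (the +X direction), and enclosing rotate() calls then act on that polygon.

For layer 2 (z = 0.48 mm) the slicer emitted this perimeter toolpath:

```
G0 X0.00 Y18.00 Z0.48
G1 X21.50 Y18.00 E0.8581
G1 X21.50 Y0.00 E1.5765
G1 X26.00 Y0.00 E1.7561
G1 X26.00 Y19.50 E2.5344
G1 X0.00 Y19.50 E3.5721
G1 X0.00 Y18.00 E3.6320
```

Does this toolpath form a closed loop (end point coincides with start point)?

yes

Start point (G0): (0.00, 18.00). End point (last G1): the path returns to the start — closed.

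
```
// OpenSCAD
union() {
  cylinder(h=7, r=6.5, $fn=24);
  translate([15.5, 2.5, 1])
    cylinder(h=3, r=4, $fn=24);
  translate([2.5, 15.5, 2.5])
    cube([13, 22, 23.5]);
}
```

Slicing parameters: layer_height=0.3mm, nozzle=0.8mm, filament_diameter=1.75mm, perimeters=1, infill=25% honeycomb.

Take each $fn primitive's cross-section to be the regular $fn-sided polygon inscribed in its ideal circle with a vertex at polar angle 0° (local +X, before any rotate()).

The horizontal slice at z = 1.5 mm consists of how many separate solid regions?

2

At z = 1.5 mm: the r=6.5 cylinder gives a regular 24-gon of circumradius 6.5 (constant along its height); the r=4 cylinder at (15.5, 2.5) contributes a regular 24-gon of circumradius 4; the cube at (2.5, 15.5) is absent (z outside [2.5, 26]); Taking the union: the 2 present regions are separate (no shared area or edge), so areas and boundary lengths simply add and each stays a separate island — 2 connected regions. The result has 2 disconnected regions.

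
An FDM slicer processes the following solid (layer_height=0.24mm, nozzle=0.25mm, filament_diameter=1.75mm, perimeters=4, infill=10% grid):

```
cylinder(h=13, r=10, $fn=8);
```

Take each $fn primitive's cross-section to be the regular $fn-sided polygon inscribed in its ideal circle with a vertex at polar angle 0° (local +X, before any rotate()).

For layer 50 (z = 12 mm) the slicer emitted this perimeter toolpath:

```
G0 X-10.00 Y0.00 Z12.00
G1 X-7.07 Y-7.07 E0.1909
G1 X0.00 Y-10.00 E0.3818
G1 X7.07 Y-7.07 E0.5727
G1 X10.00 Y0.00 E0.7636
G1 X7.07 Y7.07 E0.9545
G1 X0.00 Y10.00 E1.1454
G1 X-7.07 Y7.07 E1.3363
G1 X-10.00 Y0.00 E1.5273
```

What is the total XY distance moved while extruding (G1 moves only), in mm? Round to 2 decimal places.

61.22 mm

Sum the Euclidean lengths of each G1 segment: total = 61.22 mm.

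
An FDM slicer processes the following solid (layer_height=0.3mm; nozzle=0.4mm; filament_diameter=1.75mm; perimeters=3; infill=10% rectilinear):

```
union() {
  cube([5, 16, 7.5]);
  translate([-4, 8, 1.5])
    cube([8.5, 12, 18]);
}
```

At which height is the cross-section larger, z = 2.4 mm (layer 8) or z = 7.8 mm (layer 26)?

Layer 8 (z = 2.4): the 5×16 cube contributes its full rectangle (area 80.00 mm²); the 8.5×12 cube at (-4, 8) contributes its full rectangle (area 102.00 mm²); Combining (union): the regions partially overlap — summed areas 182.00 mm² minus the doubly-counted overlap 36.00 mm² gives 146.00 mm² — area = 146.00 mm². So its area = 146.00 mm². Layer 26 (z = 7.8): the cube is absent (z outside [0, 7.5]); the 8.5×12 cube at (-4, 8) contributes its full rectangle (area 102.00 mm²); Combining (union): only the 8.5×12 cube at (-4, 8) is present, so the union is just that shape — area = 102.00 mm². So its area = 102.00 mm². Layer 8 is larger (146.00 vs 102.00 mm²).

layer 8 (z = 2.4 mm)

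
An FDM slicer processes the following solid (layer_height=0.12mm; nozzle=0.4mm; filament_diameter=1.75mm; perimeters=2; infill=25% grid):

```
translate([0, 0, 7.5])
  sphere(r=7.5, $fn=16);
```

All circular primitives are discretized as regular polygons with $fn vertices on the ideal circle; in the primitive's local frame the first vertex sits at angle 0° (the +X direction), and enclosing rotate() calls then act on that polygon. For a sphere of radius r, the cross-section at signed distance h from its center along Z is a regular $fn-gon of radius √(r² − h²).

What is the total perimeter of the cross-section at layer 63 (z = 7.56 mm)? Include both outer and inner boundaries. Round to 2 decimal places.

46.82 mm

At z = 7.56 mm: the r=7.5 sphere slices to a regular 16-gon of circumradius 7.500 (√(r²−h²) with h=0.06 from center) (perimeter = 2·16·7.500·sin(180°/16) = 46.82 mm). Overall, the cross-section is a single solid region. Total boundary length (outer) = 46.82 mm.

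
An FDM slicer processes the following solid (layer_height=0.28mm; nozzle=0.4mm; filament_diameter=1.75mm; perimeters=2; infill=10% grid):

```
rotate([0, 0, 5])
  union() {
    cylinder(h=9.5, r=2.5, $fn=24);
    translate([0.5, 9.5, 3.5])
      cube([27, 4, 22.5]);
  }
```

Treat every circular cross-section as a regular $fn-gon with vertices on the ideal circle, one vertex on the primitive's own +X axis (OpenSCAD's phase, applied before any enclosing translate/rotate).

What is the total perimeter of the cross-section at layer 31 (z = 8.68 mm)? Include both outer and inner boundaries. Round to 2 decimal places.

At z = 8.68 mm: the r=2.5 cylinder contributes a regular 24-gon of circumradius 2.5 (perimeter = 2·24·2.500·sin(180°/24) = 15.66 mm); the 27×4 cube at (0.5, 9.5) contributes its full rectangle (perimeter 62.00 mm); Taking the union: the 2 present regions are separate (no shared area or edge), so areas and boundary lengths simply add and each stays a separate island — boundary = 77.66 mm; (whole slice rotated 5° about Z — lengths, areas and connectivity unchanged). Overall, the cross-section has 2 separate islands. Total boundary length (outer) = 77.66 mm.

77.66 mm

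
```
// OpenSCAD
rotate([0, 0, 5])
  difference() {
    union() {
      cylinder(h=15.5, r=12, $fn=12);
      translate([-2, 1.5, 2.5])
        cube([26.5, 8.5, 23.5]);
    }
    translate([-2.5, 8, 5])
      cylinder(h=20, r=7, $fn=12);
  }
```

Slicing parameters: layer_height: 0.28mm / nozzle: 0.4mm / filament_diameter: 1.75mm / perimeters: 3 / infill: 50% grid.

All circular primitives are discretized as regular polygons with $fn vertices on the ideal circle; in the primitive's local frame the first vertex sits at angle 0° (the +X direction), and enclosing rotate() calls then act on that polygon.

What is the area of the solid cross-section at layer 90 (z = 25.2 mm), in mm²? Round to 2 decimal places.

225.25 mm²

At z = 25.2 mm: the cylinder is not intersected at this z (z outside [0, 15.5]); the 26.5×8.5 cube at (-2, 1.5) contributes its full rectangle (area 225.25 mm²); Combining (union): only the 26.5×8.5 cube at (-2, 1.5) is present, so the union is just that shape — area = 225.25 mm²; the cylinder at (-2.5, 8) is not intersected at this z (z outside [5, 25]); Taking the first minus the rest: none of the subtracted shapes is present at this height, so the result so far is unchanged — area = 225.25 mm²; (whole slice rotated 5° about Z — lengths, areas and connectivity unchanged). Overall, the cross-section is a single solid region. Net area = 225.25 mm².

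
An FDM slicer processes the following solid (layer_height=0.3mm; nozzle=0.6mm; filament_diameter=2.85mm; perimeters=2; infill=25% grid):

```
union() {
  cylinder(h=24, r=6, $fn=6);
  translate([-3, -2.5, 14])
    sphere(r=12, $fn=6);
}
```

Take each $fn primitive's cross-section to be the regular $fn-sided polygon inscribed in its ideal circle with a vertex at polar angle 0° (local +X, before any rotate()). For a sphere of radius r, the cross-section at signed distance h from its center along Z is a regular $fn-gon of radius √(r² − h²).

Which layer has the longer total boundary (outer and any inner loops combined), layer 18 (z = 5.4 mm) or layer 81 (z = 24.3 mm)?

Layer 18 (z = 5.4): the r=6 cylinder gives a regular 6-gon of circumradius 6 (constant along its height) (perimeter = 2·6·6.000·sin(180°/6) = 36.00 mm); the sphere at (-3, -2.5): section is a regular 6-gon, circumradius = √(r²−h²) = √(12²−8.6²) = 8.369 (perimeter = 2·6·8.369·sin(180°/6) = 50.21 mm); Taking the union: the regions partially overlap (shared area 79.01 mm²), so the edge portions inside another operand are dropped and the merged outline is re-measured after clipping — boundary = 52.81 mm. So its perimeter = 52.81 mm. Layer 81 (z = 24.3): the cylinder is absent (z outside [0, 24]); the r=12 sphere at (-3, -2.5) contributes a regular 6-gon of circumradius √(12²−10.3²) = 6.157 (perimeter = 2·6·6.157·sin(180°/6) = 36.94 mm); Merging all regions: only the r=12 sphere at (-3, -2.5) is present, so the union is just that shape — boundary = 36.94 mm. So its perimeter = 36.94 mm. Layer 18 is larger (52.81 vs 36.94 mm).

layer 18 (z = 5.4 mm)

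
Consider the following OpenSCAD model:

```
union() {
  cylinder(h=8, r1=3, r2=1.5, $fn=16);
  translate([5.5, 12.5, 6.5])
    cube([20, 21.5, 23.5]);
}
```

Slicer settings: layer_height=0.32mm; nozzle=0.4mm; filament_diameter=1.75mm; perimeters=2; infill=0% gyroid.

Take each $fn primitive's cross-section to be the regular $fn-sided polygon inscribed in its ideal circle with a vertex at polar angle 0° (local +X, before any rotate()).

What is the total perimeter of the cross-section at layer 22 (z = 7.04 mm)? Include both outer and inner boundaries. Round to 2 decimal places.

93.49 mm

At z = 7.04 mm: the cone: at t=0.880 of its height the radius interpolates to r₁+(r₂−r₁)t = 1.680, giving a regular 16-gon of that circumradius (perimeter = 2·16·1.680·sin(180°/16) = 10.49 mm); the cube at (5.5, 12.5) (footprint 20×21.5) is included at this height (perimeter 83.00 mm); Merging all regions: the 2 present regions are separate (no shared area or edge), so areas and boundary lengths simply add and each stays a separate island — boundary = 93.49 mm. Overall, the cross-section has 2 separate islands. Total boundary length (outer) = 93.49 mm.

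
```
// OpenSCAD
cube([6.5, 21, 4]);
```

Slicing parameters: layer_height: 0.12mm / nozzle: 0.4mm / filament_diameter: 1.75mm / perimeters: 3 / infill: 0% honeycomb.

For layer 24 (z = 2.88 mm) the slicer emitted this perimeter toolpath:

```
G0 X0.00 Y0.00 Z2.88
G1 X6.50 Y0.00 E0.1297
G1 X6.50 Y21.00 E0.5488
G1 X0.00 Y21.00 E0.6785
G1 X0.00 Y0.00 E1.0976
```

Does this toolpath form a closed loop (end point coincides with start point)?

Start point (G0): (0.00, 0.00). End point (last G1): the path returns to the start — closed.

yes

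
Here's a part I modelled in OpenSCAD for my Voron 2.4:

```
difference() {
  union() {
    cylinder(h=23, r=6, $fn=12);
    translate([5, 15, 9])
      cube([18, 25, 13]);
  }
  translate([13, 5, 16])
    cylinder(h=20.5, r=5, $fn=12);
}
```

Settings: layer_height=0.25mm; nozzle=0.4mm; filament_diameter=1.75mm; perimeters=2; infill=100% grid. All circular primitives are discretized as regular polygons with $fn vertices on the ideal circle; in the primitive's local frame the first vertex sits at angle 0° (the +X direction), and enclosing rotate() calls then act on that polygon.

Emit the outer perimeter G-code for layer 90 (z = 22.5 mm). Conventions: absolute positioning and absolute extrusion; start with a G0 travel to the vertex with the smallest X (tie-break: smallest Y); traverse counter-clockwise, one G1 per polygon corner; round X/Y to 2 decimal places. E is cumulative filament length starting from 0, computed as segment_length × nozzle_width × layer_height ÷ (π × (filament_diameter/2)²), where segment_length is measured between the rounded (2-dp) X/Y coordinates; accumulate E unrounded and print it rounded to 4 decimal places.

At z = 22.5 mm: the r=6 cylinder contributes a regular 12-gon of circumradius 6; the cube at (5, 15) is absent (z outside [9, 22]); Merging all regions: only the r=6 cylinder is present, so the union is just that shape — 1 connected region; the cylinder at (13, 5): section is a regular 12-gon, circumradius r=5; After the difference (first − rest): starting from the result so far, the r=5 cylinder at (13, 5) misses the remaining region (no effect) — 1 connected region. The outline is a single polygon with 12 vertices. Extrusion per mm of travel: 0.4 × 0.25 / (π × 0.875²) = 0.041575. Accumulating E over each segment gives final E = 1.5501.

G0 X-6.00 Y0.00 Z22.50
G1 X-5.20 Y-3.00 E0.1291
G1 X-3.00 Y-5.20 E0.2584
G1 X0.00 Y-6.00 E0.3875
G1 X3.00 Y-5.20 E0.5166
G1 X5.20 Y-3.00 E0.6460
G1 X6.00 Y0.00 E0.7750
G1 X5.20 Y3.00 E0.9041
G1 X3.00 Y5.20 E1.0335
G1 X0.00 Y6.00 E1.1626
G1 X-3.00 Y5.20 E1.2916
G1 X-5.20 Y3.00 E1.4210
G1 X-6.00 Y0.00 E1.5501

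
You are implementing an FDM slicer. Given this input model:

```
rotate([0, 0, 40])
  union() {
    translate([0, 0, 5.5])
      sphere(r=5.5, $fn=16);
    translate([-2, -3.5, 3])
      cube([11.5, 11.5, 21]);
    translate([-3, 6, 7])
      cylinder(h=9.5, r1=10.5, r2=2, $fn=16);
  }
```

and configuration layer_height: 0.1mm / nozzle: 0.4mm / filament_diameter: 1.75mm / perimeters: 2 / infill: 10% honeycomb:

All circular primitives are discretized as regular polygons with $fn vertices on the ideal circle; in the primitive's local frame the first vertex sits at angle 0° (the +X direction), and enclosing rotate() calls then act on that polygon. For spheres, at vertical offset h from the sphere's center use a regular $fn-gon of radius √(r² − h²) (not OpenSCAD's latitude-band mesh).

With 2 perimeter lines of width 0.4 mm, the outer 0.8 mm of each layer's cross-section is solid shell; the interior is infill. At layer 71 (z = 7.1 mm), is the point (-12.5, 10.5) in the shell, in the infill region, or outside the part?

At z = 7.1 mm: the r=5.5 sphere slices to a regular 16-gon of circumradius 5.262 (√(r²−h²) with h=1.6 from center); the cube at (-2, -3.5) (footprint 11.5×11.5) is included at this height; the cone at (-3, 6): at t=0.011 of its height the radius interpolates to r₁+(r₂−r₁)t = 10.411, giving a regular 16-gon of that circumradius; Merging all regions: the regions partially overlap (shared area 167.94 mm²), so overlapping operands fuse into one piece — 1 connected region; (rotated 40° about Z; rotation is an isometry so areas/perimeters/island counts are preserved). Overall, the cross-section is a single solid region. Undo the 40° rotation: the query point maps to (-2.826, 16.078) in the un-rotated model frame. The nearest boundary edge runs (-3.00, 16.41)→(0.98, 15.62); distance from the point to it = 0.29 mm. The point is inside the cross-section, 0.29 mm from the nearest boundary — within the 0.8 mm shell band (2 × 0.4).

shell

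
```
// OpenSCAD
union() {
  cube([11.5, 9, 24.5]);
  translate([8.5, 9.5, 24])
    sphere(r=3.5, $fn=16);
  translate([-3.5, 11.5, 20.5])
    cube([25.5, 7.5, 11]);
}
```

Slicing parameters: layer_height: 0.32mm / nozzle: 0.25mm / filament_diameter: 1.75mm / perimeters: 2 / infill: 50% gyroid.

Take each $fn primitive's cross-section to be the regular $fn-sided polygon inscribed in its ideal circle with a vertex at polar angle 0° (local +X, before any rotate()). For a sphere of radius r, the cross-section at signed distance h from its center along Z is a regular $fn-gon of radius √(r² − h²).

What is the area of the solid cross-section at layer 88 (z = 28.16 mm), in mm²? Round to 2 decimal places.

191.25 mm²

At z = 28.16 mm: the cube is absent (z outside [0, 24.5]); the sphere at (8.5, 9.5) is absent (|z−center|=4.160 > r=3.5); the cube at (-3.5, 11.5) is present — its section is the full 25.5×7.5 rectangle (area 191.25 mm²); Taking the union: only the 25.5×7.5 cube at (-3.5, 11.5) is present, so the union is just that shape — area = 191.25 mm². Overall, the cross-section is a single solid region. Net area = 191.25 mm².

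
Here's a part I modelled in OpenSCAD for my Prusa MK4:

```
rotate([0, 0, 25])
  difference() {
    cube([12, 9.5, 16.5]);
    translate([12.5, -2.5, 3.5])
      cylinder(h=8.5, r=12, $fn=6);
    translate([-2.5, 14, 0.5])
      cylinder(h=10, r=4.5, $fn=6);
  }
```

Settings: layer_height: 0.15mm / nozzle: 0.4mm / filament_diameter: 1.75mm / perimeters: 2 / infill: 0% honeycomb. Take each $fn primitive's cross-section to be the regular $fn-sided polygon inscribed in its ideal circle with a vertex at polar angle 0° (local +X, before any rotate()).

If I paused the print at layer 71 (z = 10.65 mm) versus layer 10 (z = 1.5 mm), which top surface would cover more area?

layer 10 (z = 1.5 mm)

Layer 71 (z = 10.65): the 12×9.5 cube contributes its full rectangle (area 114.00 mm²); the r=12 cylinder at (12.5, -2.5) contributes a regular 6-gon of circumradius 12 (area = (6/2)·12.000²·sin(360°/6) = 374.12 mm²); the cylinder at (-2.5, 14) is absent (z outside [0.5, 10.5]); Taking the first minus the rest: starting from the 12×9.5 cube (114.00 mm²), the r=12 cylinder at (12.5, -2.5) partially overlaps it — only the 61.39 mm² overlap (of its 374.12 mm²) is removed, clipping the outline — area = 52.61 mm²; (rotated 25° about Z; rotation is an isometry so areas/perimeters/island counts are preserved). So its area = 52.61 mm². Layer 10 (z = 1.5): the 12×9.5 cube contributes its full rectangle (area 114.00 mm²); the cylinder at (12.5, -2.5) is not intersected at this z (z outside [3.5, 12]); the r=4.5 cylinder at (-2.5, 14) contributes a regular 6-gon of circumradius 4.5 (area = (6/2)·4.500²·sin(360°/6) = 52.61 mm²); Taking the first minus the rest: starting from the 12×9.5 cube (114.00 mm²), the r=4.5 cylinder at (-2.5, 14) misses the remaining region (no effect) — area = 114.00 mm²; (rotated 25° about Z; rotation is an isometry so areas/perimeters/island counts are preserved). So its area = 114.00 mm². Layer 10 is larger (114.00 vs 52.61 mm²).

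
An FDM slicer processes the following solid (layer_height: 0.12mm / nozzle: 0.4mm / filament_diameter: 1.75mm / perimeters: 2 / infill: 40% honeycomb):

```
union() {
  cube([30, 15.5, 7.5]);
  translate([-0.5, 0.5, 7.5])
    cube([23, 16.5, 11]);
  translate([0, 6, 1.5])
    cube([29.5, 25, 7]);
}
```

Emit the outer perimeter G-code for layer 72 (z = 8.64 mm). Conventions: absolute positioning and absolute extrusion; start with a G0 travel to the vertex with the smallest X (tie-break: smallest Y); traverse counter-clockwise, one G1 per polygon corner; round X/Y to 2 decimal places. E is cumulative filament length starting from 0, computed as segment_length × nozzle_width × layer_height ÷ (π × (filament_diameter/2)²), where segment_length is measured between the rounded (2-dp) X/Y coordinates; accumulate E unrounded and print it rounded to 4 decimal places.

At z = 8.64 mm: the cube does not reach this height (z outside [0, 7.5]); the cube at (-0.5, 0.5) (footprint 23×16.5) is included at this height; the cube at (0, 6) does not reach this height (z outside [1.5, 8.5]); Merging all regions: only the 23×16.5 cube at (-0.5, 0.5) is present, so the union is just that shape — 1 connected region. The outline is a single polygon with 4 vertices. Extrusion per mm of travel: 0.4 × 0.12 / (π × 0.875²) = 0.019956. Accumulating E over each segment gives final E = 1.5765.

G0 X-0.50 Y0.50 Z8.64
G1 X22.50 Y0.50 E0.4590
G1 X22.50 Y17.00 E0.7883
G1 X-0.50 Y17.00 E1.2473
G1 X-0.50 Y0.50 E1.5765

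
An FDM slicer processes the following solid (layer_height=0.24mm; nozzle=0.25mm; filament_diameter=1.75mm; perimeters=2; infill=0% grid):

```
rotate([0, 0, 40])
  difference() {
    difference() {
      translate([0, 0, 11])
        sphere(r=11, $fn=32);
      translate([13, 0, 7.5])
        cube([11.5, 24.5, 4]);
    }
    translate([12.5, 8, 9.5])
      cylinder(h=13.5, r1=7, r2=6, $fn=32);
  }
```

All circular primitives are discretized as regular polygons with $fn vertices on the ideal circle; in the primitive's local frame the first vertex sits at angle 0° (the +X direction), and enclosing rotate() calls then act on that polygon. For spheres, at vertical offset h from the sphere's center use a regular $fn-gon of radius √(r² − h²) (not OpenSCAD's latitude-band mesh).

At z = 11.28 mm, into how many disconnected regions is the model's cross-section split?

At z = 11.28 mm: the sphere: section is a regular 32-gon, circumradius = √(r²−h²) = √(11²−0.28²) = 10.996; the cube at (13, 0) (footprint 11.5×24.5) is included at this height; Subtracting the remaining from the first: starting from the r=11 sphere, the 11.5×24.5 cube at (13, 0) misses the remaining region (no effect) — 1 connected region; the cone at (12.5, 8): at t=0.132 of its height the radius interpolates to r₁+(r₂−r₁)t = 6.868, giving a regular 32-gon of that circumradius; Subtracting the remaining from the first: starting from that combined region, the cone at (12.5, 8) partially overlaps it — only the 19.15 mm² overlap (of its 147.24 mm²) is removed, clipping the outline — 1 connected region; (whole slice rotated 40° about Z — lengths, areas and connectivity unchanged). The result has 1 disconnected region.

1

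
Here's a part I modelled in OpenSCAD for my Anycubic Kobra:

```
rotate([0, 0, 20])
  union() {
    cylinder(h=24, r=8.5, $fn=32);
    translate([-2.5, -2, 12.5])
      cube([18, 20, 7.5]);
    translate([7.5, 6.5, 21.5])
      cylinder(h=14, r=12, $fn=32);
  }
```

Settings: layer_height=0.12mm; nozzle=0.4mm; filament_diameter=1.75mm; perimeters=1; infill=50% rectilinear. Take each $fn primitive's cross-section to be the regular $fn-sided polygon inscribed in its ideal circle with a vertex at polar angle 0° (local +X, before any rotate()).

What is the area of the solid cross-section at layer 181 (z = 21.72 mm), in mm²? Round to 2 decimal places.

546.16 mm²

At z = 21.72 mm: the cylinder: section is a regular 32-gon, circumradius r=8.5 (area = (32/2)·8.500²·sin(360°/32) = 225.52 mm²); the cube at (-2.5, -2) is absent (z outside [12.5, 20]); the r=12 cylinder at (7.5, 6.5) contributes a regular 32-gon of circumradius 12 (area = (32/2)·12.000²·sin(360°/32) = 449.49 mm²); Combining (union): the regions partially overlap — summed areas 675.01 mm² minus the doubly-counted overlap 128.86 mm² gives 546.16 mm² — area = 546.16 mm²; (rotated 20° about Z; rotation is an isometry so areas/perimeters/island counts are preserved). Overall, the cross-section is a single solid region. Net area = 546.16 mm².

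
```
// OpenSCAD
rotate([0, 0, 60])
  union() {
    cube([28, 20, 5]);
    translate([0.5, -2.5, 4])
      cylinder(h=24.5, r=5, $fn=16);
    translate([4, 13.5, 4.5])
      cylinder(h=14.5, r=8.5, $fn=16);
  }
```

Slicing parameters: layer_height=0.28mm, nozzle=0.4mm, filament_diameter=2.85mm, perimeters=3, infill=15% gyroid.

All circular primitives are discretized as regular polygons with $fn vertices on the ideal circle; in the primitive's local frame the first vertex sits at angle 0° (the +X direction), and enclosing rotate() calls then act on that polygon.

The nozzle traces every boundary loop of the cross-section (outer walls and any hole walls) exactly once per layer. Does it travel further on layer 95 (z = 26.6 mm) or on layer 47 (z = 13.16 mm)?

layer 47 (z = 13.16 mm)

Layer 95 (z = 26.6): the cube is absent (z outside [0, 5]); the r=5 cylinder at (0.5, -2.5) gives a regular 16-gon of circumradius 5 (constant along its height) (perimeter = 2·16·5.000·sin(180°/16) = 31.21 mm); the cylinder at (4, 13.5) is absent (z outside [4.5, 19]); Combining (union): only the r=5 cylinder at (0.5, -2.5) is present, so the union is just that shape — boundary = 31.21 mm; (rotated 60° about Z; rotation is an isometry so areas/perimeters/island counts are preserved). So its perimeter = 31.21 mm. Layer 47 (z = 13.16): the cube is absent (z outside [0, 5]); the r=5 cylinder at (0.5, -2.5) contributes a regular 16-gon of circumradius 5 (perimeter = 2·16·5.000·sin(180°/16) = 31.21 mm); the r=8.5 cylinder at (4, 13.5) contributes a regular 16-gon of circumradius 8.5 (perimeter = 2·16·8.500·sin(180°/16) = 53.06 mm); Taking the union: the 2 present regions are separate (no shared area or edge), so areas and boundary lengths simply add and each stays a separate island — boundary = 84.28 mm; (whole slice rotated 60° about Z — lengths, areas and connectivity unchanged). So its perimeter = 84.28 mm. Layer 47 is larger (84.28 vs 31.21 mm).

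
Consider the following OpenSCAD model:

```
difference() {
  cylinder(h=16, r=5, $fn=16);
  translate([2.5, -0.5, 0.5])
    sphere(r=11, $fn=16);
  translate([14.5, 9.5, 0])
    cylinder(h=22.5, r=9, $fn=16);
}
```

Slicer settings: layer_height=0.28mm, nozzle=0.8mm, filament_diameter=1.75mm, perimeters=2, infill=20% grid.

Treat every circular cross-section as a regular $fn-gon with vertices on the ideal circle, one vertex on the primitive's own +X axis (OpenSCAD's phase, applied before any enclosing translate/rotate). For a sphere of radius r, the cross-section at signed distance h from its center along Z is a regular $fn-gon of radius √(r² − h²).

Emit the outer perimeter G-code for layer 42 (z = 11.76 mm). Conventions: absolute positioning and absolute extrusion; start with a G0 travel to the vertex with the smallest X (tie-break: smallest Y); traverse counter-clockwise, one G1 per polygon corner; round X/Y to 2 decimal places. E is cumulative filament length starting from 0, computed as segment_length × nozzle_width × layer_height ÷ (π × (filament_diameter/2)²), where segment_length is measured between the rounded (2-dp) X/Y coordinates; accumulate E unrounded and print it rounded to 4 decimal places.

At z = 11.76 mm: the r=5 cylinder contributes a regular 16-gon of circumradius 5; the sphere at (2.5, -0.5) does not reach this height (|z−center|=11.260 > r=11); the r=9 cylinder at (14.5, 9.5) contributes a regular 16-gon of circumradius 9; Taking the first minus the rest: starting from the r=5 cylinder, the r=9 cylinder at (14.5, 9.5) misses the remaining region (no effect) — 1 connected region. The outline is a single polygon with 16 vertices. Extrusion per mm of travel: 0.8 × 0.28 / (π × 0.875²) = 0.093128. Accumulating E over each segment gives final E = 2.9077.

G0 X-5.00 Y0.00 Z11.76
G1 X-4.62 Y-1.91 E0.1814
G1 X-3.54 Y-3.54 E0.3635
G1 X-1.91 Y-4.62 E0.5456
G1 X0.00 Y-5.00 E0.7269
G1 X1.91 Y-4.62 E0.9083
G1 X3.54 Y-3.54 E1.0904
G1 X4.62 Y-1.91 E1.2725
G1 X5.00 Y0.00 E1.4538
G1 X4.62 Y1.91 E1.6352
G1 X3.54 Y3.54 E1.8173
G1 X1.91 Y4.62 E1.9994
G1 X0.00 Y5.00 E2.1807
G1 X-1.91 Y4.62 E2.3621
G1 X-3.54 Y3.54 E2.5442
G1 X-4.62 Y1.91 E2.7263
G1 X-5.00 Y0.00 E2.9077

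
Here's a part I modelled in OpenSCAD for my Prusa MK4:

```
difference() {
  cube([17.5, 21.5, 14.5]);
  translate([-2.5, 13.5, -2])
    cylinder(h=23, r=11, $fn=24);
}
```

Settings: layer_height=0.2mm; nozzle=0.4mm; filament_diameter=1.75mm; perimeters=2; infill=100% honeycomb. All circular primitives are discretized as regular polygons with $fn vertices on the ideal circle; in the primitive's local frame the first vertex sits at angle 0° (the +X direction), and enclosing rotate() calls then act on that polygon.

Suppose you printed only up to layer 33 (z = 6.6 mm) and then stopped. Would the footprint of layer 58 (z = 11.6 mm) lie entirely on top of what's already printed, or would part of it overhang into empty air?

Compare the two slices. At z = 6.6: the cube (footprint 17.5×21.5) is included at this height (area 376.25 mm²); the cylinder at (-2.5, 13.5): section is a regular 24-gon, circumradius r=11 (area = (24/2)·11.000²·sin(360°/24) = 375.81 mm²); Subtracting the remaining from the first: starting from the 17.5×21.5 cube (376.25 mm²), the r=11 cylinder at (-2.5, 13.5) partially overlaps it — only the 125.78 mm² overlap (of its 375.81 mm²) is removed, clipping the outline — area = 250.47 mm². At z = 11.6: the cube (footprint 17.5×21.5) is included at this height (area 376.25 mm²); the r=11 cylinder at (-2.5, 13.5) gives a regular 24-gon of circumradius 11 (constant along its height) (area = (24/2)·11.000²·sin(360°/24) = 375.81 mm²); Subtracting the remaining from the first: starting from the 17.5×21.5 cube (376.25 mm²), the r=11 cylinder at (-2.5, 13.5) partially overlaps it — only the 125.78 mm² overlap (of its 375.81 mm²) is removed, clipping the outline — area = 250.47 mm². Checking containment: the cross-section at z = 11.6 is a subset of the cross-section at z = 6.6.

entirely on top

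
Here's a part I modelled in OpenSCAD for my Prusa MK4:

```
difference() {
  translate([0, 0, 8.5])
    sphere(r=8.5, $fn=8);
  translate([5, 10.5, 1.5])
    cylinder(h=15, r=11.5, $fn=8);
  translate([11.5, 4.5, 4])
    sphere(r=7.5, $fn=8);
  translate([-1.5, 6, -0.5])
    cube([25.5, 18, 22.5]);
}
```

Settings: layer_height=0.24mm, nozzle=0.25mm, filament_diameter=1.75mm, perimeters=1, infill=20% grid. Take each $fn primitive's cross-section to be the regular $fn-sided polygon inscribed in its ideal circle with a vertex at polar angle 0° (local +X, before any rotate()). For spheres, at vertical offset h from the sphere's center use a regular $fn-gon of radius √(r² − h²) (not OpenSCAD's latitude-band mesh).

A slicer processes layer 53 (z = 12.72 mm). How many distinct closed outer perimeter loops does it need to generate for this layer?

1

At z = 12.72 mm: the sphere: section is a regular 8-gon, circumradius = √(r²−h²) = √(8.5²−4.22²) = 7.378; the cylinder at (5, 10.5): section is a regular 8-gon, circumradius r=11.5; the sphere at (11.5, 4.5) is not intersected at this z (|z−center|=8.720 > r=7.5); the 25.5×18 cube at (-1.5, 6) contributes its full rectangle; After the difference (first − rest): starting from the r=8.5 sphere, the r=11.5 cylinder at (5, 10.5) partially overlaps it — only the 57.65 mm² overlap (of its 374.06 mm²) is removed, clipping the outline; the 25.5×18 cube at (-1.5, 6) misses the remaining region (no effect) — 1 connected region. The result has 1 disconnected region.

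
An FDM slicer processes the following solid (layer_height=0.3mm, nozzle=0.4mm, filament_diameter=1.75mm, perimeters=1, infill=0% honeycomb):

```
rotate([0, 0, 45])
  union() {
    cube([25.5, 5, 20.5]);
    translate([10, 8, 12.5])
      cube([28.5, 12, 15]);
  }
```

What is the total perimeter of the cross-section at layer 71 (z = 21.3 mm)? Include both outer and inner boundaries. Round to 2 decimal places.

At z = 21.3 mm: the cube is not intersected at this z (z outside [0, 20.5]); the cube at (10, 8) is present — its section is the full 28.5×12 rectangle (perimeter 81.00 mm); Taking the union: only the 28.5×12 cube at (10, 8) is present, so the union is just that shape — boundary = 81.00 mm; (rotated 45° about Z; rotation is an isometry so areas/perimeters/island counts are preserved). Overall, the cross-section is a single solid region. Total boundary length (outer) = 81.00 mm.

81.00 mm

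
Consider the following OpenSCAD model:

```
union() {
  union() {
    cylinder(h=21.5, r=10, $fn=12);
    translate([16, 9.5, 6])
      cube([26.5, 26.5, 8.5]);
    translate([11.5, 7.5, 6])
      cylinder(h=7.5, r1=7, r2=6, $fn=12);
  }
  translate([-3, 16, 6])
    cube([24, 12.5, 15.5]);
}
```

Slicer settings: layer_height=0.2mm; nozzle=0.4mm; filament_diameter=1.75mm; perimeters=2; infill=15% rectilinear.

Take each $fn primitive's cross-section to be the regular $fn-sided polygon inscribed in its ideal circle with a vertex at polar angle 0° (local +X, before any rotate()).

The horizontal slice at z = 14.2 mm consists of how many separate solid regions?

2

At z = 14.2 mm: the cylinder: section is a regular 12-gon, circumradius r=10; the 26.5×26.5 cube at (16, 9.5) contributes its full rectangle; the cone at (11.5, 7.5) is not intersected at this z (z outside [6, 13.5]); Merging all regions: the 2 present regions are separate (no shared area or edge), so areas and boundary lengths simply add and each stays a separate island — 2 connected regions; the cube at (-3, 16) is present — its section is the full 24×12.5 rectangle; Merging all regions: the regions partially overlap (shared area 62.50 mm²), so overlapping operands fuse into one piece — 2 connected regions. The result has 2 disconnected regions.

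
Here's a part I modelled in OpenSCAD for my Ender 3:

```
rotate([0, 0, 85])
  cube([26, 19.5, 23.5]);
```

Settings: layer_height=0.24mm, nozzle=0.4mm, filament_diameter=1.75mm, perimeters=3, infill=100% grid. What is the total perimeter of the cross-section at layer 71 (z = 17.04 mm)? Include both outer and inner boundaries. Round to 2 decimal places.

91.00 mm

At z = 17.04 mm: the 26×19.5 cube contributes its full rectangle (perimeter 91.00 mm); (rotated 85° about Z; rotation is an isometry so areas/perimeters/island counts are preserved). Overall, the cross-section is a single solid region. Total boundary length (outer) = 91.00 mm.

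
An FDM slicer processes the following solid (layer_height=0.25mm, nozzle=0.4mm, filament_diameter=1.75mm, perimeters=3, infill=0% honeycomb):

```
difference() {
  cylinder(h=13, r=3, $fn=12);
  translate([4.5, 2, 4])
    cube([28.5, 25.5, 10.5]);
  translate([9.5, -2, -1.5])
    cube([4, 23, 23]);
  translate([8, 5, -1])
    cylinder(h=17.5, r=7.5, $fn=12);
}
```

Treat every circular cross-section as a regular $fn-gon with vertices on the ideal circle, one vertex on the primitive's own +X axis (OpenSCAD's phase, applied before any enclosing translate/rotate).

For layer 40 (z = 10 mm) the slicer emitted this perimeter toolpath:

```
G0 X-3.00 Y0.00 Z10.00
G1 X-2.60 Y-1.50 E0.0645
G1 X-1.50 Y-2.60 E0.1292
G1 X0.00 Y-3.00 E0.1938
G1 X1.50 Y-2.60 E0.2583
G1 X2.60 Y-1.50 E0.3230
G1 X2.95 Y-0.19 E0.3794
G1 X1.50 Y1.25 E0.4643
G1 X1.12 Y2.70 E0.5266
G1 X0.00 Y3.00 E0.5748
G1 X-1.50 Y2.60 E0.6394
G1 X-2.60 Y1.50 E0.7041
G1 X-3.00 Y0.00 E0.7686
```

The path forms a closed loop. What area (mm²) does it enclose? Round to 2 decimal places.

24.97 mm²

Apply the shoelace formula to the sequence of (X, Y) vertices; enclosed area = 24.97 mm².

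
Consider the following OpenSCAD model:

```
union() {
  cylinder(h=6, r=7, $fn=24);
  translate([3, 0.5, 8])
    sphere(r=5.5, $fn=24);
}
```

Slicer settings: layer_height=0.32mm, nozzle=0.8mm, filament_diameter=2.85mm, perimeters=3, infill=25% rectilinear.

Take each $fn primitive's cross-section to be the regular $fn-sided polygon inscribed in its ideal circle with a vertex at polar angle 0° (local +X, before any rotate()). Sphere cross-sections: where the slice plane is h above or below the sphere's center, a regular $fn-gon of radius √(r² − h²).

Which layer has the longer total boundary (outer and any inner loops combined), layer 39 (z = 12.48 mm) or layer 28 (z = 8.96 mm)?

layer 28 (z = 8.96 mm)

Layer 39 (z = 12.48): the cylinder is not intersected at this z (z outside [0, 6]); the r=5.5 sphere at (3, 0.5) contributes a regular 24-gon of circumradius √(5.5²−4.48²) = 3.191 (perimeter = 2·24·3.191·sin(180°/24) = 19.99 mm); Merging all regions: only the r=5.5 sphere at (3, 0.5) is present, so the union is just that shape — boundary = 19.99 mm. So its perimeter = 19.99 mm. Layer 28 (z = 8.96): the cylinder is not intersected at this z (z outside [0, 6]); the r=5.5 sphere at (3, 0.5) slices to a regular 24-gon of circumradius 5.416 (√(r²−h²) with h=0.96 from center) (perimeter = 2·24·5.416·sin(180°/24) = 33.93 mm); Taking the union: only the r=5.5 sphere at (3, 0.5) is present, so the union is just that shape — boundary = 33.93 mm. So its perimeter = 33.93 mm. Layer 28 is larger (33.93 vs 19.99 mm).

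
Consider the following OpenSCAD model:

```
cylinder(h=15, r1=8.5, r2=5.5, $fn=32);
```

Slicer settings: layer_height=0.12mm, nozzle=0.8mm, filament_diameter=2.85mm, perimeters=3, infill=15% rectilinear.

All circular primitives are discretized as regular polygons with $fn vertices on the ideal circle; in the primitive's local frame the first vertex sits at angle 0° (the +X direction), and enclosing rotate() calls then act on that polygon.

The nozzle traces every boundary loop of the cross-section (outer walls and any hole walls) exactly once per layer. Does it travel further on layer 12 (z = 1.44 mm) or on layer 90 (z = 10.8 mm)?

Layer 12 (z = 1.44): the cone contributes a regular 32-gon of circumradius 8.212 (interpolated between r1=8.5 and r2=5.5 at t=0.096) (perimeter = 2·32·8.212·sin(180°/32) = 51.51 mm). So its perimeter = 51.51 mm. Layer 90 (z = 10.8): the cone: at t=0.720 of its height the radius interpolates to r₁+(r₂−r₁)t = 6.340, giving a regular 32-gon of that circumradius (perimeter = 2·32·6.340·sin(180°/32) = 39.77 mm). So its perimeter = 39.77 mm. Layer 12 is larger (51.51 vs 39.77 mm).

layer 12 (z = 1.44 mm)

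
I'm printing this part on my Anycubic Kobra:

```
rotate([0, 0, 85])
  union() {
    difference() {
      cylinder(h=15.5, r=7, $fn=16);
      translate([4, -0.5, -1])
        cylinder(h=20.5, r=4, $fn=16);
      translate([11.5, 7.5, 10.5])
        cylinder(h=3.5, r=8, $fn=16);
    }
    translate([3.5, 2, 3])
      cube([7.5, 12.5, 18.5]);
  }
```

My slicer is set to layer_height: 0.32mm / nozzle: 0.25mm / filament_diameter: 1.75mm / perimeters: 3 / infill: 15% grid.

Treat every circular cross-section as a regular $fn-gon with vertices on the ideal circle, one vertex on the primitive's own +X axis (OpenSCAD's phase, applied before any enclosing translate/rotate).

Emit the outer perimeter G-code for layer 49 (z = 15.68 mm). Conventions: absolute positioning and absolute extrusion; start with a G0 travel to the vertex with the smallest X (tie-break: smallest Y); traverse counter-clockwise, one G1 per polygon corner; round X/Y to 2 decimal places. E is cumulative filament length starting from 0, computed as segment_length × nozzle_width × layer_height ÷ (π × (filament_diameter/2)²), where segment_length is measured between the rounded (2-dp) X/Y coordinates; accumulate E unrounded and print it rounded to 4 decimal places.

At z = 15.68 mm: the cylinder is absent (z outside [0, 15.5]); the r=4 cylinder at (4, -0.5) contributes a regular 16-gon of circumradius 4; the cylinder at (11.5, 7.5) is absent (z outside [10.5, 14]); After the difference (first − rest): the first operand is absent here, so nothing remains; the 7.5×12.5 cube at (3.5, 2) contributes its full rectangle; Merging all regions: only the 7.5×12.5 cube at (3.5, 2) is present, so the union is just that shape — 1 connected region; (rotated 85° about Z; rotation is an isometry so areas/perimeters/island counts are preserved). The outline is a single polygon with 4 vertices. Extrusion per mm of travel: 0.25 × 0.32 / (π × 0.875²) = 0.033260. Accumulating E over each segment gives final E = 1.3305.

G0 X-14.14 Y4.75 Z15.68
G1 X-1.69 Y3.66 E0.4157
G1 X-1.03 Y11.13 E0.6651
G1 X-13.49 Y12.22 E1.0811
G1 X-14.14 Y4.75 E1.3305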